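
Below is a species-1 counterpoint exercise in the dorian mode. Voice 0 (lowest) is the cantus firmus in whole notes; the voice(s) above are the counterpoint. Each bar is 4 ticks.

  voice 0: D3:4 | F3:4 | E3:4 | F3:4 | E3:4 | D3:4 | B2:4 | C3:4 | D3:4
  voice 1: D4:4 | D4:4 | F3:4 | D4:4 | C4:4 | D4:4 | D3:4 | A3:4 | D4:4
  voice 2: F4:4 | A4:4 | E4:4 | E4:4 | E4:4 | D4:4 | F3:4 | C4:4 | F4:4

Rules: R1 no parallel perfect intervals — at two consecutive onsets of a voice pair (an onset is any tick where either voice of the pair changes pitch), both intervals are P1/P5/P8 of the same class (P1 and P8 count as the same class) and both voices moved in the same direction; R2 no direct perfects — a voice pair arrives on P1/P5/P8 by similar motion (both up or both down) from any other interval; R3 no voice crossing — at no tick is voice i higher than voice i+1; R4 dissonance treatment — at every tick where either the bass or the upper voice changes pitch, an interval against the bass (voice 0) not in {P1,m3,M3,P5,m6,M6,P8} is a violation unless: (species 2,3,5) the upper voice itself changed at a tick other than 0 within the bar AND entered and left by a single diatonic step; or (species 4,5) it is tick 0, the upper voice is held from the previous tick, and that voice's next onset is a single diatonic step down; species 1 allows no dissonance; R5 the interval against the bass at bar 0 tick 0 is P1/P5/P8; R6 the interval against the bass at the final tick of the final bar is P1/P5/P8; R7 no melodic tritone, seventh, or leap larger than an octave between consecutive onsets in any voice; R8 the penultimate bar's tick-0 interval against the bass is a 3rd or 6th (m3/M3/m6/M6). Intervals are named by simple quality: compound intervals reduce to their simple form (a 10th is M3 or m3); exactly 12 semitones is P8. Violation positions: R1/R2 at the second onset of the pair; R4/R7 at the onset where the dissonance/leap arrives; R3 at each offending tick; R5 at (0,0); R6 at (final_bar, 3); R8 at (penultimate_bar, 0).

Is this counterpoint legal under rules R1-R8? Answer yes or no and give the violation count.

No (10 violations)

bar 0: v0=D3 v1=D4 v2=F4 (m3)
bar 1: v0=F3 v1=D4 v2=A4 (M3)
bar 2: v0=E3 v1=F3 v2=E4 (P8)
bar 3: v0=F3 v1=D4 v2=E4 (M7)
bar 4: v0=E3 v1=C4 v2=E4 (P8)
bar 5: v0=D3 v1=D4 v2=D4 (P8)
bar 6: v0=B2 v1=D3 v2=F3 (TT)
bar 7: v0=C3 v1=A3 v2=C4 (P8)
bar 8: v0=D3 v1=D4 v2=F4 (m3)
  R5 @ bar0.0: opens on m3
  R2 @ bar2.0: F3/A4 M3 -> E3/E4 P8 similar
  R4 @ bar2.0: E3/F3 m2 untreated
  R4 @ bar3.0: F3/E4 M7 untreated
  R1 @ bar5.0: E3/E4 P8 -> D3/D4 P8 similar
  R4 @ bar6.0: B2/F3 TT untreated
  R2 @ bar7.0: B2/F3 TT -> C3/C4 P8 similar
  R8 @ bar7.0: penult P8 not 3rd/6th
  R2 @ bar8.0: C3/A3 M6 -> D3/D4 P8 similar
  R6 @ bar8.3: closes on m3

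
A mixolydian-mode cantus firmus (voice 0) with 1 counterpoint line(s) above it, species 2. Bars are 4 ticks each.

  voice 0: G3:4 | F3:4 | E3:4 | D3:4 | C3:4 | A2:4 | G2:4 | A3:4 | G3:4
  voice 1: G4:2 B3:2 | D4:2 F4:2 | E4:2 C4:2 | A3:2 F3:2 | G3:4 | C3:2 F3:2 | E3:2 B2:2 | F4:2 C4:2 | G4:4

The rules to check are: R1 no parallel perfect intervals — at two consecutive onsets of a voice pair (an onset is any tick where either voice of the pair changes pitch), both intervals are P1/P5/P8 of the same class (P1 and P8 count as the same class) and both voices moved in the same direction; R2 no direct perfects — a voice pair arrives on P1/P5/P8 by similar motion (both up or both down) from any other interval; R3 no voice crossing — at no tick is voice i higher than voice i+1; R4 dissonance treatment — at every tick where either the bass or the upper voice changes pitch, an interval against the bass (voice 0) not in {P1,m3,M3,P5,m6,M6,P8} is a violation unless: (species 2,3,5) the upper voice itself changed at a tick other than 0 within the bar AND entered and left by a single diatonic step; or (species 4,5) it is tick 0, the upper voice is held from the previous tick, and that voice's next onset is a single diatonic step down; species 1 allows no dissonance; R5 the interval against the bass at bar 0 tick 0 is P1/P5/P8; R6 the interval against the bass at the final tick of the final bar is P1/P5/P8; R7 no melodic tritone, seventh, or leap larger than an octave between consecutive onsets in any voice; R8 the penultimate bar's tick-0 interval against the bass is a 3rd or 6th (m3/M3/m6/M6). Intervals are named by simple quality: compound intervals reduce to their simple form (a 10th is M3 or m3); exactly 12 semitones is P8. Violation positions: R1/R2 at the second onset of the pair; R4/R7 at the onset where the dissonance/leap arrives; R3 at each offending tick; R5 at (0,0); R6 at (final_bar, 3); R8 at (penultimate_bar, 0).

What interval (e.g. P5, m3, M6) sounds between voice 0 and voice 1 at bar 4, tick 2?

P5

voice 0=C3 voice 1=G3 -> P5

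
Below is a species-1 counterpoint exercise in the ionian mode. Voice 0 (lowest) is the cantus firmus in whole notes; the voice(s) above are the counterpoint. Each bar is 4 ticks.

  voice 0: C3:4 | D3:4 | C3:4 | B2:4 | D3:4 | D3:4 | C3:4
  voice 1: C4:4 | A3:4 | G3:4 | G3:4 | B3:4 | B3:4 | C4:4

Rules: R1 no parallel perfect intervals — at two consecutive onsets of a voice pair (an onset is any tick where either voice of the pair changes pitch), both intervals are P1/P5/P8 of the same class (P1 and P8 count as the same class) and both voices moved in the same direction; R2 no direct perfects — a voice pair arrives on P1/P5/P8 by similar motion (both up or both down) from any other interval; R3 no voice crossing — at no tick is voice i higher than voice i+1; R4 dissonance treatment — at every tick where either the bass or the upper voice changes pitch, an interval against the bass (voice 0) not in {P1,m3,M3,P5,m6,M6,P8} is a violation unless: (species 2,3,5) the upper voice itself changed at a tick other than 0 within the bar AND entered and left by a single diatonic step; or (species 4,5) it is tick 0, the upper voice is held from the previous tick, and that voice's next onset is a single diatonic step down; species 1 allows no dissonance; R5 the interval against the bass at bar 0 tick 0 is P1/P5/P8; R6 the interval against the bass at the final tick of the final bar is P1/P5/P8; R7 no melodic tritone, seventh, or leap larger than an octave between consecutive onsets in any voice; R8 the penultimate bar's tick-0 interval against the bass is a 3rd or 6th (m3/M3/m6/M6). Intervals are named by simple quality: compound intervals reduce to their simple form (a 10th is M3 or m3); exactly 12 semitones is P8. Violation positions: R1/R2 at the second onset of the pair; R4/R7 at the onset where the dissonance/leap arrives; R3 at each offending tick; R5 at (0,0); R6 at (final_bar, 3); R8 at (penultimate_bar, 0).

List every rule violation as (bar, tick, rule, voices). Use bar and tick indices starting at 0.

bar 0: v0=C3 v1=C4 downbeat P8
bar 1: v0=D3 v1=A3 downbeat P5
bar 2: v0=C3 v1=G3 downbeat P5
bar 3: v0=B2 v1=G3 downbeat m6
bar 4: v0=D3 v1=B3 downbeat M6
bar 5: v0=D3 v1=B3 downbeat M6
bar 6: v0=C3 v1=C4 downbeat P8
  -> R1 @ bar 2 tick 0 v(0, 1): D3/A3 P5 -> C3/G3 P5 similar

(2, 0, R1, (0, 1))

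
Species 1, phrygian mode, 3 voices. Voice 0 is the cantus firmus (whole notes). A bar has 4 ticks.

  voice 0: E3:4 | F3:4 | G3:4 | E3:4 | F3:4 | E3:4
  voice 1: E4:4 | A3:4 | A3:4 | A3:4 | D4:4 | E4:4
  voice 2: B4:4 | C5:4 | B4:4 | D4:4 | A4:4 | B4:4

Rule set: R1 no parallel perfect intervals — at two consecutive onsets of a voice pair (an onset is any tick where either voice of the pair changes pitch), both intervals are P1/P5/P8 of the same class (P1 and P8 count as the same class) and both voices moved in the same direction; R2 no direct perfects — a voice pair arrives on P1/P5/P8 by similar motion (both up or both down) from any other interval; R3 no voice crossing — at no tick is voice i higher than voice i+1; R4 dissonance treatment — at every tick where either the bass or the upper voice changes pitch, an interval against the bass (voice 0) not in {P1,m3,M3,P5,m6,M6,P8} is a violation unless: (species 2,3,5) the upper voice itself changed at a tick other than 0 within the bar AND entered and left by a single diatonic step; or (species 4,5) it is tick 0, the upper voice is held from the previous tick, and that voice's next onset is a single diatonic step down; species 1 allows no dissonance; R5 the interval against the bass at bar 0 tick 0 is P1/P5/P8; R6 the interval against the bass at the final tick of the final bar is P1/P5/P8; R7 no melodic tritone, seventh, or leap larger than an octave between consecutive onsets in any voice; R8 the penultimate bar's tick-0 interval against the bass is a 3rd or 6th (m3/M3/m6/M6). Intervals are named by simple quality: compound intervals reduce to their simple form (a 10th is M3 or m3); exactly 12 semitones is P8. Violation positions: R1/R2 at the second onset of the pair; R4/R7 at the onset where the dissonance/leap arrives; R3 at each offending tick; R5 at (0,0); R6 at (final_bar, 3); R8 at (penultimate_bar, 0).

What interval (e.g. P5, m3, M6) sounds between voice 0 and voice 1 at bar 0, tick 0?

voice 0=E3 voice 1=E4 -> P8

P8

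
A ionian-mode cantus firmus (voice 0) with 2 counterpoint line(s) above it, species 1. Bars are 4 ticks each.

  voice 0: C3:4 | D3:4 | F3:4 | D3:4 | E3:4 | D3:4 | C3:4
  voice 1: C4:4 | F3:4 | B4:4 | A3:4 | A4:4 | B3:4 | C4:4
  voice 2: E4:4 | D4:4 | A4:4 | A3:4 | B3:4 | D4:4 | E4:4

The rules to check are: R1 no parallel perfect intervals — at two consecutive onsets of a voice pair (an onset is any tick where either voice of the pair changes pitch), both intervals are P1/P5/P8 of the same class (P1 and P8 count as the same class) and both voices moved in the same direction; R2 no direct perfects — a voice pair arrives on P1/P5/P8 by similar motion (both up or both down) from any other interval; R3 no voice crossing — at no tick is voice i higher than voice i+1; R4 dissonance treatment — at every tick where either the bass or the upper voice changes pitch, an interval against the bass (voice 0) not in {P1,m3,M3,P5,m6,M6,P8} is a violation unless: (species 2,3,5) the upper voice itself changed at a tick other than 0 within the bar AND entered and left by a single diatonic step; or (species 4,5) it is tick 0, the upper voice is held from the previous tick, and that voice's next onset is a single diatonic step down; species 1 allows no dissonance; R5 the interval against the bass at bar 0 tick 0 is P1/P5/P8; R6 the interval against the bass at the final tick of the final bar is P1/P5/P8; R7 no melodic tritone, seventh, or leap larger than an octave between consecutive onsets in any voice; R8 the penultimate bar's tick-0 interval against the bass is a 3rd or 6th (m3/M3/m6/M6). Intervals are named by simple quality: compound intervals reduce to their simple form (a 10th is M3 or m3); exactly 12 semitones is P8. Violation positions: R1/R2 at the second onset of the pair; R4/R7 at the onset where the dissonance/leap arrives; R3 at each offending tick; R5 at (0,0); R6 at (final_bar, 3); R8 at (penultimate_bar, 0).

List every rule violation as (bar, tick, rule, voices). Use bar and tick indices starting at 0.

bar 0: v0=C3 v1=C4 v2=E4 downbeat M3
bar 1: v0=D3 v1=F3 v2=D4 downbeat P8
bar 2: v0=F3 v1=B4 v2=A4 downbeat M3
bar 3: v0=D3 v1=A3 v2=A3 downbeat P5
bar 4: v0=E3 v1=A4 v2=B3 downbeat P5
bar 5: v0=D3 v1=B3 v2=D4 downbeat P8
bar 6: v0=C3 v1=C4 v2=E4 downbeat M3
  -> R5 @ bar 0 tick 0 v(0, 2): opens on M3
  -> R3 @ bar 2 tick 0 v(1, 2): B4 above A4
  -> R4 @ bar 2 tick 0 v(0, 1): F3/B4 TT untreated
  -> R7 @ bar 2 tick 0 v(1,): F3->B4 leap 18st
  -> R3 @ bar 2 tick 1 v(1, 2): B4 above A4
  -> R3 @ bar 2 tick 2 v(1, 2): B4 above A4
  -> R3 @ bar 2 tick 3 v(1, 2): B4 above A4
  -> R2 @ bar 3 tick 0 v(0, 1): F3/B4 TT -> D3/A3 P5 similar
  -> R2 @ bar 3 tick 0 v(0, 2): F3/A4 M3 -> D3/A3 P5 similar
  -> R2 @ bar 3 tick 0 v(1, 2): B4/A4 M2 -> A3/A3 P1 similar
  -> R7 @ bar 3 tick 0 v(1,): B4->A3 leap 14st
  -> R1 @ bar 4 tick 0 v(0, 2): D3/A3 P5 -> E3/B3 P5 similar
  -> R3 @ bar 4 tick 0 v(1, 2): A4 above B3
  -> R4 @ bar 4 tick 0 v(0, 1): E3/A4 P4 untreated
  -> R3 @ bar 4 tick 1 v(1, 2): A4 above B3
  -> R3 @ bar 4 tick 2 v(1, 2): A4 above B3
  -> R3 @ bar 4 tick 3 v(1, 2): A4 above B3
  -> R7 @ bar 5 tick 0 v(1,): A4->B3 leap 10st
  -> R8 @ bar 5 tick 0 v(0, 2): penult P8 not 3rd/6th
  -> R6 @ bar 6 tick 3 v(0, 2): closes on M3

(0, 0, R5, (0, 2))
(2, 0, R3, (1, 2))
(2, 0, R4, (0, 1))
(2, 0, R7, (1,))
(2, 1, R3, (1, 2))
(2, 2, R3, (1, 2))
(2, 3, R3, (1, 2))
(3, 0, R2, (0, 1))
(3, 0, R2, (0, 2))
(3, 0, R2, (1, 2))
(3, 0, R7, (1,))
(4, 0, R1, (0, 2))
(4, 0, R3, (1, 2))
(4, 0, R4, (0, 1))
(4, 1, R3, (1, 2))
(4, 2, R3, (1, 2))
(4, 3, R3, (1, 2))
(5, 0, R7, (1,))
(5, 0, R8, (0, 2))
(6, 3, R6, (0, 2))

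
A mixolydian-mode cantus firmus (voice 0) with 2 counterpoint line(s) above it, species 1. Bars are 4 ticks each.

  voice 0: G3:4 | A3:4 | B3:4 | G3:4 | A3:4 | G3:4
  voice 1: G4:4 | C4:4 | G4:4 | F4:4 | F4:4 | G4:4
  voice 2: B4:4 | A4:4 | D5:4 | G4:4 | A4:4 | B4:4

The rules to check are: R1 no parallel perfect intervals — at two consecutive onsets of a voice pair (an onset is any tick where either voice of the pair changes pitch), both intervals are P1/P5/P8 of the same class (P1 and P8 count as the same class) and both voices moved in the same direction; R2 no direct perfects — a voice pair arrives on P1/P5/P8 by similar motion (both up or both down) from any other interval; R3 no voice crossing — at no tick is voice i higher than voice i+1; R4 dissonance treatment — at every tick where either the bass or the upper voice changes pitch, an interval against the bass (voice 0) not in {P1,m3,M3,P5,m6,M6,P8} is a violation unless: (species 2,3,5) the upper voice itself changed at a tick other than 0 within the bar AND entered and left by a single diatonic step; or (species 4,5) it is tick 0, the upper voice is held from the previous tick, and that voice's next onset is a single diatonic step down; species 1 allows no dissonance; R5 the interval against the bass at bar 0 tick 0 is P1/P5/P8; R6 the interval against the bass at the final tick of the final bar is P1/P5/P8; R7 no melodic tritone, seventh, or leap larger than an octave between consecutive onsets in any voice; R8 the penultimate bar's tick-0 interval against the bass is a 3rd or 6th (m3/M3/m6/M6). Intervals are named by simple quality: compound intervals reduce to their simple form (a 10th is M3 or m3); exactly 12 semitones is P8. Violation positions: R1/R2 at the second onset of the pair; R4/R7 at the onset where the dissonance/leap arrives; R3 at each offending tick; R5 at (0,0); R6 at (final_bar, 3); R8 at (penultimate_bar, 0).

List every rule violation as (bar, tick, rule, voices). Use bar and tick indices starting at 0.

(0, 0, R5, (0, 2))
(2, 0, R2, (1, 2))
(3, 0, R2, (0, 2))
(3, 0, R4, (0, 1))
(4, 0, R1, (0, 2))
(4, 0, R8, (0, 2))
(5, 3, R6, (0, 2))

bar 0: v0=G3 v1=G4 v2=B4 downbeat M3
bar 1: v0=A3 v1=C4 v2=A4 downbeat P8
bar 2: v0=B3 v1=G4 v2=D5 downbeat m3
bar 3: v0=G3 v1=F4 v2=G4 downbeat P8
bar 4: v0=A3 v1=F4 v2=A4 downbeat P8
bar 5: v0=G3 v1=G4 v2=B4 downbeat M3
  -> R5 @ bar 0 tick 0 v(0, 2): opens on M3
  -> R2 @ bar 2 tick 0 v(1, 2): C4/A4 M6 -> G4/D5 P5 similar
  -> R2 @ bar 3 tick 0 v(0, 2): B3/D5 m3 -> G3/G4 P8 similar
  -> R4 @ bar 3 tick 0 v(0, 1): G3/F4 m7 untreated
  -> R1 @ bar 4 tick 0 v(0, 2): G3/G4 P8 -> A3/A4 P8 similar
  -> R8 @ bar 4 tick 0 v(0, 2): penult P8 not 3rd/6th
  -> R6 @ bar 5 tick 3 v(0, 2): closes on M3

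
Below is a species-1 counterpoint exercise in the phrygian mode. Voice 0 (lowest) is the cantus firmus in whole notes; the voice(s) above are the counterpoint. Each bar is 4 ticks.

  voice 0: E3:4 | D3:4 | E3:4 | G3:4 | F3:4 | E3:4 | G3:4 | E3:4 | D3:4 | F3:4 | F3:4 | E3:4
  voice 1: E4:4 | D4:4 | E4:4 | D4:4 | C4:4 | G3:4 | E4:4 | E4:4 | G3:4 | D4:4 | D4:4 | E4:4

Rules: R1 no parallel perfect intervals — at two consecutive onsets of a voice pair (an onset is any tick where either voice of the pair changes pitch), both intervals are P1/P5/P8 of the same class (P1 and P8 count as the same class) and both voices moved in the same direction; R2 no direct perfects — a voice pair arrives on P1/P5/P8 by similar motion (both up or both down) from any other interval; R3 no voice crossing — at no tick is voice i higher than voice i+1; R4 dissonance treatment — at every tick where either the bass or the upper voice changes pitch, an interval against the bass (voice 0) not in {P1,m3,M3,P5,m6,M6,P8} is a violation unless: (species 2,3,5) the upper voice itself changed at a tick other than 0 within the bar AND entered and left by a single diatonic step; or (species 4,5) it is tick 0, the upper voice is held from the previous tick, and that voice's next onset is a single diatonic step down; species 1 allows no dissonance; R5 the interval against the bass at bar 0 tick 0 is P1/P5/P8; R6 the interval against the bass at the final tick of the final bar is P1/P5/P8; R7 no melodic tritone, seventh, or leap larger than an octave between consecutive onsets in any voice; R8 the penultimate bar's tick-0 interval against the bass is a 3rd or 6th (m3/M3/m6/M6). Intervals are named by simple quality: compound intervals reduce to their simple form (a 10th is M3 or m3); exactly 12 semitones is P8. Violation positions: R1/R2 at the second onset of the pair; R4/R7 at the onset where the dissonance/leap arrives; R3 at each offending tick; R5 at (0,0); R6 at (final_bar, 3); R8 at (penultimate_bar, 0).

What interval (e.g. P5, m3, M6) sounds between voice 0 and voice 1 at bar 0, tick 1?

voice 0=E3 voice 1=E4 -> P8

P8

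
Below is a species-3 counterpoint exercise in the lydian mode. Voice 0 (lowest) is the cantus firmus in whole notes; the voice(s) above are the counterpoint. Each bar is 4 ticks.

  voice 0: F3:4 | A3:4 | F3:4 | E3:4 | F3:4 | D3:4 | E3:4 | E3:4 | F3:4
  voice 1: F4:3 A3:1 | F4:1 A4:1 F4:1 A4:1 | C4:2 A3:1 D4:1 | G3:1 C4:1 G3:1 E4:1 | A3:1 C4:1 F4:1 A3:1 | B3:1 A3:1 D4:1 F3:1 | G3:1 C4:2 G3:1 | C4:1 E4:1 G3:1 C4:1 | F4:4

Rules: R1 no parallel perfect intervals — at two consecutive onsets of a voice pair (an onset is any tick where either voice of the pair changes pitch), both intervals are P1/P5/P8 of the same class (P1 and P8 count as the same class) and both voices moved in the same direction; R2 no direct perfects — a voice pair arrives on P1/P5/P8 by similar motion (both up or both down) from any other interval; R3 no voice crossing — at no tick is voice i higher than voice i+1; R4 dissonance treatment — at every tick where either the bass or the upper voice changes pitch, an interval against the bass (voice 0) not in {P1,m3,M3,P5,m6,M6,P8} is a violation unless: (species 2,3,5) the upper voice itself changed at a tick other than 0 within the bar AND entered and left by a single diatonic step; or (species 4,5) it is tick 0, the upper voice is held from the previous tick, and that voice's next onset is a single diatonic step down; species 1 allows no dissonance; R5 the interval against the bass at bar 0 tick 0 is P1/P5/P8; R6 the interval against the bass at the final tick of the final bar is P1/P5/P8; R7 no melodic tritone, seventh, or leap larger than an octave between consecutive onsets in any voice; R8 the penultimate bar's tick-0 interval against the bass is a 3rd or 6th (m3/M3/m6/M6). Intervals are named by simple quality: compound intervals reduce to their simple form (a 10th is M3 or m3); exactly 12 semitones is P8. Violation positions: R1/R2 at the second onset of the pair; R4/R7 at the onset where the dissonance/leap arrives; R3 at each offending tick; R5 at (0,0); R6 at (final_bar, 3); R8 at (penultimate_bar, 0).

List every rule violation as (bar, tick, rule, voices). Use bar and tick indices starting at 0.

bar 0: v0=F3 v1=F4 downbeat P8
bar 1: v0=A3 v1=F4 downbeat m6
bar 2: v0=F3 v1=C4 downbeat P5
bar 3: v0=E3 v1=G3 downbeat m3
bar 4: v0=F3 v1=A3 downbeat M3
bar 5: v0=D3 v1=B3 downbeat M6
bar 6: v0=E3 v1=G3 downbeat m3
bar 7: v0=E3 v1=C4 downbeat m6
bar 8: v0=F3 v1=F4 downbeat P8
  -> R2 @ bar 2 tick 0 v(0, 1): A3/A4 P8 -> F3/C4 P5 similar
  -> R2 @ bar 8 tick 0 v(0, 1): E3/C4 m6 -> F3/F4 P8 similar

(2, 0, R2, (0, 1))
(8, 0, R2, (0, 1))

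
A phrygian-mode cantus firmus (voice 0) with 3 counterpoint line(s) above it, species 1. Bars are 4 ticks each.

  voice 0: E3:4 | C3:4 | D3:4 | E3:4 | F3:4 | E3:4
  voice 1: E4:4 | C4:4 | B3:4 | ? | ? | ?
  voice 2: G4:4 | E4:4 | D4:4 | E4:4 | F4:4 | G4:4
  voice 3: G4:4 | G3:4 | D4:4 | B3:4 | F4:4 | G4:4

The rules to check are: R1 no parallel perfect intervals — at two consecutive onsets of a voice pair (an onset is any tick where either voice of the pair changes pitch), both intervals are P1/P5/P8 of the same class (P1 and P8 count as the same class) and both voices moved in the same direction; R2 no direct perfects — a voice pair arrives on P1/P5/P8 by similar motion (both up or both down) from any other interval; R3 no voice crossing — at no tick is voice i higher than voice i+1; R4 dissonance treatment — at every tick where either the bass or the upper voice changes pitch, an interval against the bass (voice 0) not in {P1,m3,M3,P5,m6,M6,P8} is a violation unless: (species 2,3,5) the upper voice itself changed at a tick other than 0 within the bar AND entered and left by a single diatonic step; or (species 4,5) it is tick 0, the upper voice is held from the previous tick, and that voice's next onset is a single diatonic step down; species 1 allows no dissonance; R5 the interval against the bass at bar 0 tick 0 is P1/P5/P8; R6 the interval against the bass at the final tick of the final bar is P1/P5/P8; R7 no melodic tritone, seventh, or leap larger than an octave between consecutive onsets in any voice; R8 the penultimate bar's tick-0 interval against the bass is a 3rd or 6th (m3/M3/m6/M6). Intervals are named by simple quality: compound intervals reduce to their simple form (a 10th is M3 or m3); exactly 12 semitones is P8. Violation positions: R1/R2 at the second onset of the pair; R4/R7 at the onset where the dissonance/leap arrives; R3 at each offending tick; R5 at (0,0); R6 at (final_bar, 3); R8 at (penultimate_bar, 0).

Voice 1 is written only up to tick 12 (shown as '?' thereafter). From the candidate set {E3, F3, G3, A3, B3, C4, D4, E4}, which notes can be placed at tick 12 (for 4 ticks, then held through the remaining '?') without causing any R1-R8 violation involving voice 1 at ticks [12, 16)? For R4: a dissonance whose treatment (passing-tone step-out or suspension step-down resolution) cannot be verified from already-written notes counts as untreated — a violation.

E3: violates R2
F3: violates R4,R7
G3: legal
A3: violates R4
B3: legal
C4: legal
D4: violates R4
E4: violates R2

{B3, C4, G3}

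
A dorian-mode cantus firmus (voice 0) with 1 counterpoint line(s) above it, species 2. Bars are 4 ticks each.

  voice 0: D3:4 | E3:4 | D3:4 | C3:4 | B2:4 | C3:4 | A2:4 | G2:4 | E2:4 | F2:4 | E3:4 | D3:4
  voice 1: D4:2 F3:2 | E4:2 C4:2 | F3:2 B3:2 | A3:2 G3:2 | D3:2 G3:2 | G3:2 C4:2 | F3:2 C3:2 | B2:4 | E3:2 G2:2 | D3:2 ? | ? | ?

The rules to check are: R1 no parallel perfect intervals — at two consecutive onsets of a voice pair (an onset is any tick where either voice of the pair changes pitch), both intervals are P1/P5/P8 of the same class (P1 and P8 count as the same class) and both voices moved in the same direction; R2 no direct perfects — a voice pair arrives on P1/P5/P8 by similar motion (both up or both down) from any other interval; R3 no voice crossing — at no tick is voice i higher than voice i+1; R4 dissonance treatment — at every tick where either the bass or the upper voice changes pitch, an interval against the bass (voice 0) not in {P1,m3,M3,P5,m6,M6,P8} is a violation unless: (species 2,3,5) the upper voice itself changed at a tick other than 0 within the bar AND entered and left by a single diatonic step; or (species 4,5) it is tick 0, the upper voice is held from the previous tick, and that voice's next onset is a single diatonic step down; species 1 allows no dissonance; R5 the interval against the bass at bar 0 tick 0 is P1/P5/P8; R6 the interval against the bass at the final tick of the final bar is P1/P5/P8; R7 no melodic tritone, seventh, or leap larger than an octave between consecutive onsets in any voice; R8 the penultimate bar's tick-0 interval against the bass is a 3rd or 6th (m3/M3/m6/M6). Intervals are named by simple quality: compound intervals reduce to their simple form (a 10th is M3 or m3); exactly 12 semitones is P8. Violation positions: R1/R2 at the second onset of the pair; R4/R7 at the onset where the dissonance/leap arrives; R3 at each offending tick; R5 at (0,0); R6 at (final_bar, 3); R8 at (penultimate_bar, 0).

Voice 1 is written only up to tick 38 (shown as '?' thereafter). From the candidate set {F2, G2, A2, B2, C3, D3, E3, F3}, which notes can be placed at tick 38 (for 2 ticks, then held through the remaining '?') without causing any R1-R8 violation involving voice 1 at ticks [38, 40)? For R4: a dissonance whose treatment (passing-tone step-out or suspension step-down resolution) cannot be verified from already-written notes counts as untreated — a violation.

{A2, C3, D3, F2, F3}

F2: legal
G2: violates R4
A2: legal
B2: violates R4
C3: legal
D3: legal
E3: violates R4
F3: legal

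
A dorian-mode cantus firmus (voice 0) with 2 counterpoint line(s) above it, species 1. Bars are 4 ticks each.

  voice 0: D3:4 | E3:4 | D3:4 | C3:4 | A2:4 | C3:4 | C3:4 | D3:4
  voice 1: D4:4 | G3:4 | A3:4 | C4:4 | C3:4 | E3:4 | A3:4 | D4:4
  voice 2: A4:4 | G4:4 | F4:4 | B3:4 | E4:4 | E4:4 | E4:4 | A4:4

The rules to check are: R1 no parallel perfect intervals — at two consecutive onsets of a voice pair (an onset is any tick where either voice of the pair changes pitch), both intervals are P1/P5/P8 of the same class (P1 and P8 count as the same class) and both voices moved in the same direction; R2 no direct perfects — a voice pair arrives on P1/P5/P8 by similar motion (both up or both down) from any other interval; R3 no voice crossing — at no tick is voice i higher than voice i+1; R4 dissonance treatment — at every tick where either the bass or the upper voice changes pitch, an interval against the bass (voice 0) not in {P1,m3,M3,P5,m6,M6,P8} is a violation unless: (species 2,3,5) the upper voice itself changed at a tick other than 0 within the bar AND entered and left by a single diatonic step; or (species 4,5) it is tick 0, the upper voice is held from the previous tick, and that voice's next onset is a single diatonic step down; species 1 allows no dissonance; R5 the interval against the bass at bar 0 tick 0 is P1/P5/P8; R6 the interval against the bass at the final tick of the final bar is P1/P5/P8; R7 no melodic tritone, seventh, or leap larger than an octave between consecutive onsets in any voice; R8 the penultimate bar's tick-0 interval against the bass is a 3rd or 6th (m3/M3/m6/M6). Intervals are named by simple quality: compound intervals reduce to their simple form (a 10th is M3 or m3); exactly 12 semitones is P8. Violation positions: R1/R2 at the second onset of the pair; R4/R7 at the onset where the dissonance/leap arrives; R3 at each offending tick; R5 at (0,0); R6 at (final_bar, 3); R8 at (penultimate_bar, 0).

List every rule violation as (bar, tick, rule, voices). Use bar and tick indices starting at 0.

bar 0: v0=D3 v1=D4 v2=A4 downbeat P5
bar 1: v0=E3 v1=G3 v2=G4 downbeat m3
bar 2: v0=D3 v1=A3 v2=F4 downbeat m3
bar 3: v0=C3 v1=C4 v2=B3 downbeat M7
bar 4: v0=A2 v1=C3 v2=E4 downbeat P5
bar 5: v0=C3 v1=E3 v2=E4 downbeat M3
bar 6: v0=C3 v1=A3 v2=E4 downbeat M3
bar 7: v0=D3 v1=D4 v2=A4 downbeat P5
  -> R2 @ bar 1 tick 0 v(1, 2): D4/A4 P5 -> G3/G4 P8 similar
  -> R3 @ bar 3 tick 0 v(1, 2): C4 above B3
  -> R4 @ bar 3 tick 0 v(0, 2): C3/B3 M7 untreated
  -> R7 @ bar 3 tick 0 v(2,): F4->B3 leap 6st
  -> R3 @ bar 3 tick 1 v(1, 2): C4 above B3
  -> R3 @ bar 3 tick 2 v(1, 2): C4 above B3
  -> R3 @ bar 3 tick 3 v(1, 2): C4 above B3
  -> R1 @ bar 7 tick 0 v(1, 2): A3/E4 P5 -> D4/A4 P5 similar
  -> R2 @ bar 7 tick 0 v(0, 1): C3/A3 M6 -> D3/D4 P8 similar
  -> R2 @ bar 7 tick 0 v(0, 2): C3/E4 M3 -> D3/A4 P5 similar

(1, 0, R2, (1, 2))
(3, 0, R3, (1, 2))
(3, 0, R4, (0, 2))
(3, 0, R7, (2,))
(3, 1, R3, (1, 2))
(3, 2, R3, (1, 2))
(3, 3, R3, (1, 2))
(7, 0, R1, (1, 2))
(7, 0, R2, (0, 1))
(7, 0, R2, (0, 2))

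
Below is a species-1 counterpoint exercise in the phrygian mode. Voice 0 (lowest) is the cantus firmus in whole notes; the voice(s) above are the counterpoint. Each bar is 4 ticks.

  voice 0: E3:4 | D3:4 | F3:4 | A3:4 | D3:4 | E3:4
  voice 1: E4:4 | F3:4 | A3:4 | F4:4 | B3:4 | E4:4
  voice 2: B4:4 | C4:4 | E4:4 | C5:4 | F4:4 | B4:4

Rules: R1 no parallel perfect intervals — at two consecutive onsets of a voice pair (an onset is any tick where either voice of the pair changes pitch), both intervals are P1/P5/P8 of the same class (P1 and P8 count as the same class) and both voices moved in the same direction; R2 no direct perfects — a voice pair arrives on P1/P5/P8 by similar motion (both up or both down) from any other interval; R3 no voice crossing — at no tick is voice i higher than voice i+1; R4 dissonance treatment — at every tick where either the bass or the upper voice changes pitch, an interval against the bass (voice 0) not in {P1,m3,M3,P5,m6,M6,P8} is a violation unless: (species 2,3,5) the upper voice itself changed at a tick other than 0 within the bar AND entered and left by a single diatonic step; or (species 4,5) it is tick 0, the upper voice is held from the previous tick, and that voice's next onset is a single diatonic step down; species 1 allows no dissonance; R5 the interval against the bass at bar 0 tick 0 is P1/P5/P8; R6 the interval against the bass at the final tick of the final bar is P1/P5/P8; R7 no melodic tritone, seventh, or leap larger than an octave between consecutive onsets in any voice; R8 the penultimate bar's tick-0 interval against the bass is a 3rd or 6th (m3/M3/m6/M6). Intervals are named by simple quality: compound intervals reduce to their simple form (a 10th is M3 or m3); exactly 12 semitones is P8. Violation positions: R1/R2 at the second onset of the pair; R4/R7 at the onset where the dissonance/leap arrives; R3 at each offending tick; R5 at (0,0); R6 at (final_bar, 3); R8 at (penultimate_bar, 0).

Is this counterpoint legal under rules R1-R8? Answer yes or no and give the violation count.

No (12 violations)

bar 0: v0=E3 v1=E4 v2=B4 (P5)
bar 1: v0=D3 v1=F3 v2=C4 (m7)
bar 2: v0=F3 v1=A3 v2=E4 (M7)
bar 3: v0=A3 v1=F4 v2=C5 (m3)
bar 4: v0=D3 v1=B3 v2=F4 (m3)
bar 5: v0=E3 v1=E4 v2=B4 (P5)
  R1 @ bar1.0: E4/B4 P5 -> F3/C4 P5 similar
  R4 @ bar1.0: D3/C4 m7 untreated
  R7 @ bar1.0: E4->F3 leap 11st
  R7 @ bar1.0: B4->C4 leap 11st
  R1 @ bar2.0: F3/C4 P5 -> A3/E4 P5 similar
  R4 @ bar2.0: F3/E4 M7 untreated
  R1 @ bar3.0: A3/E4 P5 -> F4/C5 P5 similar
  R7 @ bar4.0: F4->B3 leap 6st
  R2 @ bar5.0: D3/B3 M6 -> E3/E4 P8 similar
  R2 @ bar5.0: D3/F4 m3 -> E3/B4 P5 similar
  R2 @ bar5.0: B3/F4 TT -> E4/B4 P5 similar
  R7 @ bar5.0: F4->B4 leap 6st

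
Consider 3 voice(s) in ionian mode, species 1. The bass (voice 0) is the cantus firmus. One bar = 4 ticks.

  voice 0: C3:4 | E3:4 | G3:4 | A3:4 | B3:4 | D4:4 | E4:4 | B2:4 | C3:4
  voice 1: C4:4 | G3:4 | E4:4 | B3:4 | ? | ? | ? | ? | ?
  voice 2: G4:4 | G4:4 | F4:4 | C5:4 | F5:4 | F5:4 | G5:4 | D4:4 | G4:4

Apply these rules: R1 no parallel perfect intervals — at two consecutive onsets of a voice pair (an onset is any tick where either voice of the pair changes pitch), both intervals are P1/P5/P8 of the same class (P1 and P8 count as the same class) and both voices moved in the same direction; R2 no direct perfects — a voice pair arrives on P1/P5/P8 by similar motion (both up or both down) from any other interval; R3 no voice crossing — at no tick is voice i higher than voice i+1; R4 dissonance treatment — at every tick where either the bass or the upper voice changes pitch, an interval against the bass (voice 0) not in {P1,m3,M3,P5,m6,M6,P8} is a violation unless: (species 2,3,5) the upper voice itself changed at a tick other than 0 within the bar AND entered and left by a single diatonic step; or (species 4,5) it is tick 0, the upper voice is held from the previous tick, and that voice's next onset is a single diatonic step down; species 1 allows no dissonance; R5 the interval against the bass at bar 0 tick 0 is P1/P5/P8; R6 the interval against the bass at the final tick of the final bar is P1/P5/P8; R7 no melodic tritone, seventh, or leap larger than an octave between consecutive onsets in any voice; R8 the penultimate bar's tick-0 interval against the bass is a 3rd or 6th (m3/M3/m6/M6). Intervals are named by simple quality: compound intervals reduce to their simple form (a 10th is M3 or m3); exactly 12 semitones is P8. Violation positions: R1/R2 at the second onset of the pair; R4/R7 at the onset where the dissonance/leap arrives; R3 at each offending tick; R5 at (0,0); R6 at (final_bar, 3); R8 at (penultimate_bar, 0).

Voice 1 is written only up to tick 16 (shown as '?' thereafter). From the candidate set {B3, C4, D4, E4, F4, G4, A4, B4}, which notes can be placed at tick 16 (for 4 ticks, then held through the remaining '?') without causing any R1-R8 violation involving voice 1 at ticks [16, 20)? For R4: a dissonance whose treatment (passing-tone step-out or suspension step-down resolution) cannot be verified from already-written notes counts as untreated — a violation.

B3: legal
C4: violates R4
D4: legal
E4: violates R4
F4: violates R2,R4,R7
G4: legal
A4: violates R4,R7
B4: violates R2

{B3, D4, G4}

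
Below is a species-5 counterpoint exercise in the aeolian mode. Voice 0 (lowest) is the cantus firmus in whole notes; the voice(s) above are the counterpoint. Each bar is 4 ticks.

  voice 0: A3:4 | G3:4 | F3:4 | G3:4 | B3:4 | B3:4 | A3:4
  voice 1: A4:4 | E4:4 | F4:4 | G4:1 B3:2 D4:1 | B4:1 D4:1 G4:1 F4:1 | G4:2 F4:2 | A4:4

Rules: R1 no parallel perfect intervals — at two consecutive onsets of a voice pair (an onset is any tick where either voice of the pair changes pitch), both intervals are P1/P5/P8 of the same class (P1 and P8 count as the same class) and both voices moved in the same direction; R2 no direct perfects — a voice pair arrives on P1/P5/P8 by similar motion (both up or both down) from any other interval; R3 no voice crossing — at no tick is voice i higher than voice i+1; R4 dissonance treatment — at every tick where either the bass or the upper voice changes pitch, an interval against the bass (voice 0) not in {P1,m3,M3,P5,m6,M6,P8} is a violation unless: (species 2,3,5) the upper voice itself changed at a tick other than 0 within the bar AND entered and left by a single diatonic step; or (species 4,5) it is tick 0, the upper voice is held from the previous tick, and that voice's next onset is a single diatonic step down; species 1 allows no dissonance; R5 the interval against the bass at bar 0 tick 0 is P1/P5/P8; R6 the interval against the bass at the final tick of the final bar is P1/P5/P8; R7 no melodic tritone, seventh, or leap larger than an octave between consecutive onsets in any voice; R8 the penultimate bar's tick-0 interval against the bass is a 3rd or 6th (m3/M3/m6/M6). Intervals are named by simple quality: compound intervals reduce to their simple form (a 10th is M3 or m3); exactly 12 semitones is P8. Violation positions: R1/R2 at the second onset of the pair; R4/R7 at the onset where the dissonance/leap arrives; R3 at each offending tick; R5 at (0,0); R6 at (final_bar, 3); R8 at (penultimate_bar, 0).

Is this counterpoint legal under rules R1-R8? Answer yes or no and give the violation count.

bar 0: v0=A3 v1=A4 (P8)
bar 1: v0=G3 v1=E4 (M6)
bar 2: v0=F3 v1=F4 (P8)
bar 3: v0=G3 v1=G4 (P8)
bar 4: v0=B3 v1=B4 (P8)
bar 5: v0=B3 v1=G4 (m6)
bar 6: v0=A3 v1=A4 (P8)
  R1 @ bar3.0: F3/F4 P8 -> G3/G4 P8 similar
  R2 @ bar4.0: G3/D4 P5 -> B3/B4 P8 similar
  R4 @ bar5.2: B3/F4 TT untreated

No (3 violations)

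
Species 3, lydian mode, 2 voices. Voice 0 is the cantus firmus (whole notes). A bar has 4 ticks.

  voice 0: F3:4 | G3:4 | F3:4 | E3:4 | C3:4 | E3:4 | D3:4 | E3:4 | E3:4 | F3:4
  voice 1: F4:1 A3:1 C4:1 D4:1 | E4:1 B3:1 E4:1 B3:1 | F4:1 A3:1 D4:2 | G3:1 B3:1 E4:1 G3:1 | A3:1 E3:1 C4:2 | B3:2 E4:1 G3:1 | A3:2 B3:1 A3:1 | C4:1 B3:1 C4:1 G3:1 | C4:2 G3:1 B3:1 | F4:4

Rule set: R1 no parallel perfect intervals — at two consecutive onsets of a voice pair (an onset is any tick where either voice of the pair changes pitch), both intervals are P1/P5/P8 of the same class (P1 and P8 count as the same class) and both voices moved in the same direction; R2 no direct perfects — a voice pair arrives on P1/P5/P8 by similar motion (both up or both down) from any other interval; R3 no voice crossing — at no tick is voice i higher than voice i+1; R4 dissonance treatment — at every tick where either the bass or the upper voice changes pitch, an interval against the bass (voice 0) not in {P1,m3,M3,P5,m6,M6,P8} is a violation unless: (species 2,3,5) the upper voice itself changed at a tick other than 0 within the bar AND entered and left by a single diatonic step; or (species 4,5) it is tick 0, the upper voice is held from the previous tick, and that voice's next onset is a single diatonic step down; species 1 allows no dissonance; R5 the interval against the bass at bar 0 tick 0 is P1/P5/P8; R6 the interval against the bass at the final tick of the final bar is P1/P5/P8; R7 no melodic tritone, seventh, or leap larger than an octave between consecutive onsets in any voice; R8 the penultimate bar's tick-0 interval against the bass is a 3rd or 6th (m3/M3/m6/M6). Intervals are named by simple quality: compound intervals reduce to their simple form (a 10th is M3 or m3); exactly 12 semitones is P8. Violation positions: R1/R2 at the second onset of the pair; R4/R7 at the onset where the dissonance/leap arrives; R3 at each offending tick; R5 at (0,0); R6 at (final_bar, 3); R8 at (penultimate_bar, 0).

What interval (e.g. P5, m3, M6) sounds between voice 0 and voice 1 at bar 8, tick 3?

voice 0=E3 voice 1=B3 -> P5

P5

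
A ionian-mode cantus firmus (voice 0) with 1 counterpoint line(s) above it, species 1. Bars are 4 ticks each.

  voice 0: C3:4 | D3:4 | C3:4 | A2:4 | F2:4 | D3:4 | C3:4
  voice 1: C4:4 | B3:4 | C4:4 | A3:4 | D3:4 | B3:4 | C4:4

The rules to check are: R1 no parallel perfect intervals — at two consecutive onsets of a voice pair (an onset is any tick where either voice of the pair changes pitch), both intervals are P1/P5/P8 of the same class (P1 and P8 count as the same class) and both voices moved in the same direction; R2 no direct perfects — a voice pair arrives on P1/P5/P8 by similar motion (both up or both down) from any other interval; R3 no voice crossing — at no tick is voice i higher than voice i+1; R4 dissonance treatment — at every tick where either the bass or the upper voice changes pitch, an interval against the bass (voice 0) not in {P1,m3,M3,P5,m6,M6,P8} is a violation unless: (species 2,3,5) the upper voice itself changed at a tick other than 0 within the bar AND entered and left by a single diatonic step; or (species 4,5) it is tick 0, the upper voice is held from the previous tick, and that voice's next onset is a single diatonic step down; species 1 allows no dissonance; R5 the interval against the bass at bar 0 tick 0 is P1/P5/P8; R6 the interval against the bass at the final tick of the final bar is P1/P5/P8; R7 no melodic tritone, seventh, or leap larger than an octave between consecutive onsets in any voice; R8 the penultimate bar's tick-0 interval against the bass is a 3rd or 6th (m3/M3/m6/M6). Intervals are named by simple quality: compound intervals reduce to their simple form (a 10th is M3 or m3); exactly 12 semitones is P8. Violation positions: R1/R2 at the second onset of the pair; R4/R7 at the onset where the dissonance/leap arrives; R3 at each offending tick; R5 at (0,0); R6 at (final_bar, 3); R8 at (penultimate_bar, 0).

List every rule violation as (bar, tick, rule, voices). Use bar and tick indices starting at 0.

bar 0: v0=C3 v1=C4 downbeat P8
bar 1: v0=D3 v1=B3 downbeat M6
bar 2: v0=C3 v1=C4 downbeat P8
bar 3: v0=A2 v1=A3 downbeat P8
bar 4: v0=F2 v1=D3 downbeat M6
bar 5: v0=D3 v1=B3 downbeat M6
bar 6: v0=C3 v1=C4 downbeat P8
  -> R1 @ bar 3 tick 0 v(0, 1): C3/C4 P8 -> A2/A3 P8 similar

(3, 0, R1, (0, 1))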